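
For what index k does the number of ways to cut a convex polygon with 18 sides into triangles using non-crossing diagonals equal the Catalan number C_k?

16

A convex 18-gon is triangulated into 16 triangles, and the number of such triangulations is the Catalan number C_{18−2} = C_16.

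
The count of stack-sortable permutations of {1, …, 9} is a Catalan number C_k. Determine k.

Stack-sortable permutations are exactly the 231-avoiding ones, counted by C_n; here n = 9.

9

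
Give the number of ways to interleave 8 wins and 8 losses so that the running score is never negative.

Reading a vote for the leader as '(' and for the other as ')' turns such a sequence into a balanced string of 8 pairs, so the count is C_8.
C_8 = 1430.

1430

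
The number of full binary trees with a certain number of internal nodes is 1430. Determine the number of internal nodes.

Full binary trees with n internal nodes are counted by C_n; 1430 = C_8.

8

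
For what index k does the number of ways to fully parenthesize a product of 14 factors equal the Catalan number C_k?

13

Parenthesizations of m factors correspond to full binary trees with m leaves, counted by C_{m−1}; m = 14 gives C_13.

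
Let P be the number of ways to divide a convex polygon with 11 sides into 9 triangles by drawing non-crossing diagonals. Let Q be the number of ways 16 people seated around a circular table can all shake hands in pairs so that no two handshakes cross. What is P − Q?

A convex 11-gon is triangulated into 9 triangles, and the number of such triangulations is the Catalan number C_{11−2} = C_9. So P = C_9 = 4862.
Non-crossing handshake pairings of 2n people are counted by C_n; 16 people gives n = 8. So Q = C_8 = 1430.
P − Q = 4862 − 1430 = 3432.

3432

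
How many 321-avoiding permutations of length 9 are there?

Permutations of [n] avoiding any single length-3 pattern are counted by C_n; here n = 9.
C_9 = C_8 · 2(2·8+1)/(8+2) = 1430 · 34/10 = 4862.

4862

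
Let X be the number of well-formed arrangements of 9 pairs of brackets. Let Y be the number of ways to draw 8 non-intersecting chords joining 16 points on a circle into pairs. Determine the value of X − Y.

3432

A balanced arrangement of 9 bracket pairs is a Dyck word of semilength 9, so the count is C_9. So X = C_9 = 4862.
Non-crossing perfect matchings of 2n points on a circle are counted by C_n; with 16 points, n = 8. So Y = C_8 = 1430.
X − Y = 4862 − 1430 = 3432.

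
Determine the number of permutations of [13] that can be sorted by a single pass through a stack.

By Knuth's characterisation, the stack-sortable permutations of length 13 are the 231-avoiders, numbering C_13.
C_13 = C(26,13)/14 = 10400600/14 = 742900.

742900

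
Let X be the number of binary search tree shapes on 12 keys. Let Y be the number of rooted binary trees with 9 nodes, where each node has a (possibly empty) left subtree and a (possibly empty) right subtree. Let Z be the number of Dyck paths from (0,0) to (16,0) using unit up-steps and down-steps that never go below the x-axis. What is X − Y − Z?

Binary trees (left/right distinguished) on n nodes are counted by C_n; here n = 12. So X = C_12 = 208012.
Rooted binary trees with 9 nodes (each child slot possibly empty) number C_9. So Y = C_9 = 4862.
Dyck paths of semilength n (length 2n) are counted by C_n; here n = 8. So Z = C_8 = 1430.
X − Y − Z = 208012 − 4862 − 1430 = 201720.

201720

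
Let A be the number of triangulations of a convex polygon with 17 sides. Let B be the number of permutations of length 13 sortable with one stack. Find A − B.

8951945

A convex 17-gon is triangulated into 15 triangles, and the number of such triangulations is the Catalan number C_{17−2} = C_15. So A = C_15 = 9694845.
Stack-sortable permutations are exactly the 231-avoiding ones, counted by C_n; here n = 13. So B = C_13 = 742900.
A − B = 9694845 − 742900 = 8951945.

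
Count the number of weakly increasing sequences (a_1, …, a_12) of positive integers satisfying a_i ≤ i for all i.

Such sub-staircase sequences of length n are counted by C_n; here n = 12.
C_12 = C(24,12)/13 = 2704156/13 = 208012.

208012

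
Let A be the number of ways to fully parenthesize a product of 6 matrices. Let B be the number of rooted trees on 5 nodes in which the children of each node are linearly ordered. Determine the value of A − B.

Parenthesizations of m factors correspond to full binary trees with m leaves, counted by C_{m−1}; m = 6 gives C_5. So A = C_5 = 42.
A rooted plane tree on 5 nodes has 4 edges, and such trees are counted by C_4. So B = C_4 = 14.
A − B = 42 − 14 = 28.

28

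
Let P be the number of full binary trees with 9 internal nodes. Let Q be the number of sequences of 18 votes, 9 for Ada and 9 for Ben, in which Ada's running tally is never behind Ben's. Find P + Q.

9724

The number of full binary trees on 9 internal nodes is the Catalan number C_9. So P = C_9 = 4862.
Reading a vote for the leader as '(' and for the other as ')' turns such a sequence into a balanced string of 9 pairs, so the count is C_9. So Q = C_9 = 4862.
P + Q = 4862 + 4862 = 9724.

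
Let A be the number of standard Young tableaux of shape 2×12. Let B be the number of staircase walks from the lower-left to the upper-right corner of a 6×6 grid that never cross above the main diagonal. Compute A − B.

207880

By the hook-length formula (or a Dyck-path bijection), SYT of shape 2×12 number C_12. So A = C_12 = 208012.
Monotone paths in an n×n grid that stay weakly below the diagonal are counted by C_n; here n = 6. So B = C_6 = 132.
A − B = 208012 − 132 = 207880.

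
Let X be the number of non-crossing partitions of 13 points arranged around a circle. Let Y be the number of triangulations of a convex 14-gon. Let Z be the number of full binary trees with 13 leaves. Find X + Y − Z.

Non-crossing partitions of an n-element set are counted by C_n; here n = 13. So X = C_13 = 742900.
Triangulations of a convex m-gon are counted by C_{m−2}; with m = 14 this is C_12. So Y = C_12 = 208012.
A full binary tree with L leaves has L−1 internal nodes and is counted by C_{L−1}; L = 13 gives C_12. So Z = C_12 = 208012.
X + Y − Z = 742900 + 208012 − 208012 = 742900.

742900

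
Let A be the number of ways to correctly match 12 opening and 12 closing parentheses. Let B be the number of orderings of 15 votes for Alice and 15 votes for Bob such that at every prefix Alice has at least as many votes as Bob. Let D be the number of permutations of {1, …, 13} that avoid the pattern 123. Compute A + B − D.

9159957

Balanced strings of n pairs of brackets are counted by C_n; here n = 12. So A = C_12 = 208012.
Reading a vote for the leader as '(' and for the other as ')' turns such a sequence into a balanced string of 15 pairs, so the count is C_15. So B = C_15 = 9694845.
Permutations of [n] avoiding any single length-3 pattern are counted by C_n; here n = 13. So D = C_13 = 742900.
A + B − D = 208012 + 9694845 − 742900 = 9159957.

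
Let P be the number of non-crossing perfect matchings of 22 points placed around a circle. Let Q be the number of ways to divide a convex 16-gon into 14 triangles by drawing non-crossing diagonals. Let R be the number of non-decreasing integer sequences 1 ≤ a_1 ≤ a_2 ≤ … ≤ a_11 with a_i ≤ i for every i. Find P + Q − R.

Pairing 22 circle points by 11 non-crossing chords gives C_11 matchings. So P = C_11 = 58786.
A convex 16-gon is triangulated into 14 triangles, and the number of such triangulations is the Catalan number C_{16−2} = C_14. So Q = C_14 = 2674440.
Such sub-staircase sequences of length n are counted by C_n; here n = 11. So R = C_11 = 58786.
P + Q − R = 58786 + 2674440 − 58786 = 2674440.

2674440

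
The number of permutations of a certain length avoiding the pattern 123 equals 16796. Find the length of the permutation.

10

Permutations of [n] avoiding a fixed length-3 pattern are counted by C_n, and C_10 = 16796.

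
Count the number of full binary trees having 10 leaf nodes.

4862

A full binary tree with L leaves has L−1 internal nodes and is counted by C_{L−1}; L = 10 gives C_9.
C_9 = C(18,9)/10 = 48620/10 = 4862.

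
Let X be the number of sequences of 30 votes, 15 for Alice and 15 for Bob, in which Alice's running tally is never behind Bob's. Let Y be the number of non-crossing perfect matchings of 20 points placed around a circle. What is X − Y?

9678049

Ballot sequences with n votes each where one side never trails are Dyck words, counted by C_n; here n = 15. So X = C_15 = 9694845.
Pairing 20 circle points by 10 non-crossing chords gives C_10 matchings. So Y = C_10 = 16796.
X − Y = 9694845 − 16796 = 9678049.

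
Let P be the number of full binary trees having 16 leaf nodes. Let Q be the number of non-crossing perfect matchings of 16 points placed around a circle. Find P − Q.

9693415

Full binary trees with 16 leaves have 16−1 = 15 internal nodes, so there are C_15 of them. So P = C_15 = 9694845.
Non-crossing perfect matchings of 2n points on a circle are counted by C_n; with 16 points, n = 8. So Q = C_8 = 1430.
P − Q = 9694845 − 1430 = 9693415.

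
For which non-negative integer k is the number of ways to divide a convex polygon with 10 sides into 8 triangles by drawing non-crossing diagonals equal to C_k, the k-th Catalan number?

8

A convex 10-gon is triangulated into 8 triangles, and the number of such triangulations is the Catalan number C_{10−2} = C_8.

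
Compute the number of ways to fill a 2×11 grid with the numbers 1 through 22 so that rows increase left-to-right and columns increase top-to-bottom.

Standard Young tableaux of shape 2×n are counted by C_n; here n = 11.
C_11 = C_10 · 2(2·10+1)/(10+2) = 16796 · 42/12 = 58786.

58786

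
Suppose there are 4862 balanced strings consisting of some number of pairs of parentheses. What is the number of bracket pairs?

Balanced strings of n bracket-pairs are counted by C_n; 4862 = C_9.

9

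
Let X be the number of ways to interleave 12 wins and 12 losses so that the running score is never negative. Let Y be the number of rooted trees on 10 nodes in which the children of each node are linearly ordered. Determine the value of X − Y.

Reading a vote for the leader as '(' and for the other as ')' turns such a sequence into a balanced string of 12 pairs, so the count is C_12. So X = C_12 = 208012.
Rooted ordered (plane) trees on m nodes have m−1 edges and are counted by C_{m−1}; m = 10 gives C_9. So Y = C_9 = 4862.
X − Y = 208012 − 4862 = 203150.

203150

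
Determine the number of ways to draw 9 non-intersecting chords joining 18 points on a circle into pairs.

4862

Pairing 18 circle points by 9 non-crossing chords gives C_9 matchings.
C_9 = C_8 · 2(2·8+1)/(8+2) = 1430 · 34/10 = 4862.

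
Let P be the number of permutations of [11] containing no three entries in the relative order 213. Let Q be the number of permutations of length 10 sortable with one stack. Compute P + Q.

For any fixed pattern of length 3, the pattern-avoiding permutations of [11] number C_11. So P = C_11 = 58786.
By Knuth's characterisation, the stack-sortable permutations of length 10 are the 231-avoiders, numbering C_10. So Q = C_10 = 16796.
P + Q = 58786 + 16796 = 75582.

75582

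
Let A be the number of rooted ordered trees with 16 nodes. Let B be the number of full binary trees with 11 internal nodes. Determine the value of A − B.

Rooted ordered (plane) trees on m nodes have m−1 edges and are counted by C_{m−1}; m = 16 gives C_15. So A = C_15 = 9694845.
The number of full binary trees on 11 internal nodes is the Catalan number C_11. So B = C_11 = 58786.
A − B = 9694845 − 58786 = 9636059.

9636059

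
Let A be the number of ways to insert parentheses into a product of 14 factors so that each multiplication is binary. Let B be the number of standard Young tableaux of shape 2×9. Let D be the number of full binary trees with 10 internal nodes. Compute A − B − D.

Bracketing 14 factors into binary products is counted by C_{14−1} = C_13. So A = C_13 = 742900.
By the hook-length formula (or a Dyck-path bijection), SYT of shape 2×9 number C_9. So B = C_9 = 4862.
Full binary trees with n internal nodes are counted by C_n; here n = 10. So D = C_10 = 16796.
A − B − D = 742900 − 4862 − 16796 = 721242.

721242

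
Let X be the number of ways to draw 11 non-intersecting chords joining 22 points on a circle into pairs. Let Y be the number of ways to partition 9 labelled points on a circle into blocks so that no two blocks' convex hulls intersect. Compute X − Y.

53924

Non-crossing perfect matchings of 2n points on a circle are counted by C_n; with 22 points, n = 11. So X = C_11 = 58786.
Non-crossing partitions of an n-element set are counted by C_n; here n = 9. So Y = C_9 = 4862.
X − Y = 58786 − 4862 = 53924.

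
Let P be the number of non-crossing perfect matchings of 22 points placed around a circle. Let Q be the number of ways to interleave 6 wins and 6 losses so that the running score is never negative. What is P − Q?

Non-crossing perfect matchings of 2n points on a circle are counted by C_n; with 22 points, n = 11. So P = C_11 = 58786.
Reading a vote for the leader as '(' and for the other as ')' turns such a sequence into a balanced string of 6 pairs, so the count is C_6. So Q = C_6 = 132.
P − Q = 58786 − 132 = 58654.

58654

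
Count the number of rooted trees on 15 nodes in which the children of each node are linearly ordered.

2674440

A rooted plane tree on 15 nodes has 14 edges, and such trees are counted by C_14.
C_14 = C(28,14)/15 = 40116600/15 = 2674440.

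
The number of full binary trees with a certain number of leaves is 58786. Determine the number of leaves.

Full binary trees with L leaves are counted by C_{L−1}, and C_11 = 58786.
So the index is 11, and the number of leaves is 11 + 1 = 12.

12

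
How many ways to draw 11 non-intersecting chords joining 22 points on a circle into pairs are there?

Pairing 22 circle points by 11 non-crossing chords gives C_11 matchings.
C_11 = C_10 · 2(2·10+1)/(10+2) = 16796 · 42/12 = 58786.

58786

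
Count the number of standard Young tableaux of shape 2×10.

16796

By the hook-length formula (or a Dyck-path bijection), SYT of shape 2×10 number C_10.
C_10 = C(20,10)/11 = 184756/11 = 16796.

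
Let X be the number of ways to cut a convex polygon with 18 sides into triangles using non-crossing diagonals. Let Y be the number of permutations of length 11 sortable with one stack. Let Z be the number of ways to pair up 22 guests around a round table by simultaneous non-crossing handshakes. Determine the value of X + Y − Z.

35357670

The number of triangulations of an 18-gon is the Catalan number C_16 (index = sides − 2). So X = C_16 = 35357670.
By Knuth's characterisation, the stack-sortable permutations of length 11 are the 231-avoiders, numbering C_11. So Y = C_11 = 58786.
Non-crossing handshake pairings of 2n people are counted by C_n; 22 people gives n = 11. So Z = C_11 = 58786.
X + Y − Z = 35357670 + 58786 − 58786 = 35357670.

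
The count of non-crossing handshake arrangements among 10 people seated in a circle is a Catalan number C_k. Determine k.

Non-crossing handshake pairings of 2n people are counted by C_n; 10 people gives n = 5.

5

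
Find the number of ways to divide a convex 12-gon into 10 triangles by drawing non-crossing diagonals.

16796

A convex 12-gon is triangulated into 10 triangles, and the number of such triangulations is the Catalan number C_{12−2} = C_10.
C_10 = C(20,10)/11 = 184756/11 = 16796.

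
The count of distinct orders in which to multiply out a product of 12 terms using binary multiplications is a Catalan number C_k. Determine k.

11

Parenthesizations of m factors correspond to full binary trees with m leaves, counted by C_{m−1}; m = 12 gives C_11.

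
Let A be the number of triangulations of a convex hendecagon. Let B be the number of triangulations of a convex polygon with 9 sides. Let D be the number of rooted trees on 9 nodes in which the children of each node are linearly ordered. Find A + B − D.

A convex 11-gon is triangulated into 9 triangles, and the number of such triangulations is the Catalan number C_{11−2} = C_9. So A = C_9 = 4862.
A convex 9-gon is triangulated into 7 triangles, and the number of such triangulations is the Catalan number C_{9−2} = C_7. So B = C_7 = 429.
Rooted ordered (plane) trees on m nodes have m−1 edges and are counted by C_{m−1}; m = 9 gives C_8. So D = C_8 = 1430.
A + B − D = 4862 + 429 − 1430 = 3861.

3861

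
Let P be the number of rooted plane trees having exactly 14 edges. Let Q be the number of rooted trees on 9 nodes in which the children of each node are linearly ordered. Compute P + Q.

2675870

A rooted plane tree with 14 edges has 15 nodes, and the count is C_14. So P = C_14 = 2674440.
A rooted plane tree on 9 nodes has 8 edges, and such trees are counted by C_8. So Q = C_8 = 1430.
P + Q = 2674440 + 1430 = 2675870.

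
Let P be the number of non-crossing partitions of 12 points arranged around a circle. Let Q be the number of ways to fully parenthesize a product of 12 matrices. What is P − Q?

Non-crossing partitions of an n-element set are counted by C_n; here n = 12. So P = C_12 = 208012.
Parenthesizations of m factors correspond to full binary trees with m leaves, counted by C_{m−1}; m = 12 gives C_11. So Q = C_11 = 58786.
P − Q = 208012 − 58786 = 149226.

149226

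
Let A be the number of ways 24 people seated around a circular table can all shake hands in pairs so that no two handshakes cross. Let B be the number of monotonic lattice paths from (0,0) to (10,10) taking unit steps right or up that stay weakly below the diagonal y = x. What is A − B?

191216

Non-crossing handshake pairings of 2n people are counted by C_n; 24 people gives n = 12. So A = C_12 = 208012.
Monotone paths in an n×n grid that stay weakly below the diagonal are counted by C_n; here n = 10. So B = C_10 = 16796.
A − B = 208012 − 16796 = 191216.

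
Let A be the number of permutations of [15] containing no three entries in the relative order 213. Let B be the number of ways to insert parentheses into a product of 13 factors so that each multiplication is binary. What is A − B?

For any fixed pattern of length 3, the pattern-avoiding permutations of [15] number C_15. So A = C_15 = 9694845.
Parenthesizations of m factors correspond to full binary trees with m leaves, counted by C_{m−1}; m = 13 gives C_12. So B = C_12 = 208012.
A − B = 9694845 − 208012 = 9486833.

9486833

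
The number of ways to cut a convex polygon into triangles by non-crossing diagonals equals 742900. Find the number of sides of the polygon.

15

Triangulations of a convex m-gon are counted by C_{m−2}; 742900 = C_13.
So m − 2 = 13, giving m = 15 sides.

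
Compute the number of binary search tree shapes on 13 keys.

742900

There are C_n binary search tree shapes on n keys; with n = 13 that is C_13.
C_13 = C(26,13)/14 = 10400600/14 = 742900.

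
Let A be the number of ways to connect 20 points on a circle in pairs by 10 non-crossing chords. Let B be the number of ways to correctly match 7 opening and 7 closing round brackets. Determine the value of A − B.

16367

Non-crossing perfect matchings of 2n points on a circle are counted by C_n; with 20 points, n = 10. So A = C_10 = 16796.
A balanced arrangement of 7 bracket pairs is a Dyck word of semilength 7, so the count is C_7. So B = C_7 = 429.
A − B = 16796 − 429 = 16367.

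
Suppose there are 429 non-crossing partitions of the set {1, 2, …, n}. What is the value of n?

7

Non-crossing partitions of [n] are counted by C_n. The Catalan number equal to 429 is C_7.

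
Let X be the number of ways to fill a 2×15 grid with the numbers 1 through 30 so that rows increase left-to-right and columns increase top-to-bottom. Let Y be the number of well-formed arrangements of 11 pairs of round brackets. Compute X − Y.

9636059

Standard Young tableaux of shape 2×n are counted by C_n; here n = 15. So X = C_15 = 9694845.
With 11 pairs the number of balanced bracket strings is the Catalan number C_11. So Y = C_11 = 58786.
X − Y = 9694845 − 58786 = 9636059.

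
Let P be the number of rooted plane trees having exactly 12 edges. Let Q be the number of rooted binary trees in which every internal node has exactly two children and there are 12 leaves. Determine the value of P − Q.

A rooted plane tree with 12 edges has 13 nodes, and the count is C_12. So P = C_12 = 208012.
Full binary trees with 12 leaves have 12−1 = 11 internal nodes, so there are C_11 of them. So Q = C_11 = 58786.
P − Q = 208012 − 58786 = 149226.

149226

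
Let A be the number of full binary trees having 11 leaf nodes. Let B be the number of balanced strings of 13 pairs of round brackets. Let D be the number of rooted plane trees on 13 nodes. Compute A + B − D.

A full binary tree with L leaves has L−1 internal nodes and is counted by C_{L−1}; L = 11 gives C_10. So A = C_10 = 16796.
Balanced strings of n pairs of brackets are counted by C_n; here n = 13. So B = C_13 = 742900.
Rooted ordered (plane) trees on m nodes have m−1 edges and are counted by C_{m−1}; m = 13 gives C_12. So D = C_12 = 208012.
A + B − D = 16796 + 742900 − 208012 = 551684.

551684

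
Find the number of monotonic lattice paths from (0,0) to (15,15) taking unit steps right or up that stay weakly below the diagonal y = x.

Monotone paths in an n×n grid that stay weakly below the diagonal are counted by C_n; here n = 15.
C_15 = C(30,15)/16 = 155117520/16 = 9694845.

9694845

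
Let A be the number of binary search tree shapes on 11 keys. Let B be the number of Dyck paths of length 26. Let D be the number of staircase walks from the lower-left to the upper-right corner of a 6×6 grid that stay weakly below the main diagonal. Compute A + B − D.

There are C_n binary search tree shapes on n keys; with n = 11 that is C_11. So A = C_11 = 58786.
Dyck paths of semilength n (length 2n) are counted by C_n; here n = 13. So B = C_13 = 742900.
Monotone paths in an n×n grid that stay weakly below the diagonal are counted by C_n; here n = 6. So D = C_6 = 132.
A + B − D = 58786 + 742900 − 132 = 801554.

801554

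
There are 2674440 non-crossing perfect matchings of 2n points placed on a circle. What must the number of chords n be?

14

Non-crossing pairings of 2n points on a circle are counted by C_n; 2674440 = C_14.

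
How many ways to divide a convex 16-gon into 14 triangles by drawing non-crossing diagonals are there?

The number of triangulations of a 16-gon is the Catalan number C_14 (index = sides − 2).
C_14 = C(28,14)/15 = 40116600/15 = 2674440.

2674440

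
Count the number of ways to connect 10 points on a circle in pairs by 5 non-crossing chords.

Non-crossing perfect matchings of 2n points on a circle are counted by C_n; with 10 points, n = 5.
C_5 = C_4 · 2(2·4+1)/(4+2) = 14 · 18/6 = 42.

42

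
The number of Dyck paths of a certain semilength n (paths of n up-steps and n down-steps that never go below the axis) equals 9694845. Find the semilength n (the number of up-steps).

15

Dyck paths of semilength n are counted by C_n. The Catalan number equal to 9694845 is C_15.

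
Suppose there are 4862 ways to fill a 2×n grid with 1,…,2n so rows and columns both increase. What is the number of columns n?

Standard Young tableaux of shape 2×n are counted by C_n. The Catalan number equal to 4862 is C_9.

9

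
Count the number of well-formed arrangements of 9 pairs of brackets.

A balanced arrangement of 9 bracket pairs is a Dyck word of semilength 9, so the count is C_9.
C_9 = C(18,9)/10 = 48620/10 = 4862.

4862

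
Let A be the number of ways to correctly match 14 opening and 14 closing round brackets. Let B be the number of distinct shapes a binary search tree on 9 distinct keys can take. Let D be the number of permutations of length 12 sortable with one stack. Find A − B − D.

2461566

A balanced arrangement of 14 bracket pairs is a Dyck word of semilength 14, so the count is C_14. So A = C_14 = 2674440.
Binary trees (left/right distinguished) on n nodes are counted by C_n; here n = 9. So B = C_9 = 4862.
By Knuth's characterisation, the stack-sortable permutations of length 12 are the 231-avoiders, numbering C_12. So D = C_12 = 208012.
A − B − D = 2674440 − 4862 − 208012 = 2461566.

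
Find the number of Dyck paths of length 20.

16796

Dyck paths of semilength n (length 2n) are counted by C_n; here n = 10.
C_10 = C_9 · 2(2·9+1)/(9+2) = 4862 · 38/11 = 16796.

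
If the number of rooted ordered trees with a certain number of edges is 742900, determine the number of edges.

13

Rooted ordered trees with n edges are counted by C_n. The Catalan number equal to 742900 is C_13.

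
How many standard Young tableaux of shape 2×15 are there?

Standard Young tableaux of shape 2×n are counted by C_n; here n = 15.
C_15 = C_14 · 2(2·14+1)/(14+2) = 2674440 · 58/16 = 9694845.

9694845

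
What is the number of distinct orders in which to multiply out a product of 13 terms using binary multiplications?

208012

Parenthesizations of m factors correspond to full binary trees with m leaves, counted by C_{m−1}; m = 13 gives C_12.
C_12 = C(24,12)/13 = 2704156/13 = 208012.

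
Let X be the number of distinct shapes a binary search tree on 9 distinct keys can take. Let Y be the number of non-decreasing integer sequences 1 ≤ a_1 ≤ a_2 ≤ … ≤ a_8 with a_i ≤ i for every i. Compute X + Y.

There are C_n binary search tree shapes on n keys; with n = 9 that is C_9. So X = C_9 = 4862.
Weakly increasing sequences with a_i ≤ i biject with Dyck paths of semilength 8, so there are C_8. So Y = C_8 = 1430.
X + Y = 4862 + 1430 = 6292.

6292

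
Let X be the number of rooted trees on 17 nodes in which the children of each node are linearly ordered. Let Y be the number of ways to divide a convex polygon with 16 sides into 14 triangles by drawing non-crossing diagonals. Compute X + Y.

38032110

A rooted plane tree on 17 nodes has 16 edges, and such trees are counted by C_16. So X = C_16 = 35357670.
The number of triangulations of a 16-gon is the Catalan number C_14 (index = sides − 2). So Y = C_14 = 2674440.
X + Y = 35357670 + 2674440 = 38032110.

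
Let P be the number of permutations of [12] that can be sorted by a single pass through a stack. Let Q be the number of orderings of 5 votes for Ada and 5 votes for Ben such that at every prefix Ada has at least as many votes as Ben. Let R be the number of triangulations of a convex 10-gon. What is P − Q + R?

209400

Stack-sortable permutations are exactly the 231-avoiding ones, counted by C_n; here n = 12. So P = C_12 = 208012.
Ballot sequences with n votes each where one side never trails are Dyck words, counted by C_n; here n = 5. So Q = C_5 = 42.
A convex 10-gon is triangulated into 8 triangles, and the number of such triangulations is the Catalan number C_{10−2} = C_8. So R = C_8 = 1430.
P − Q + R = 208012 − 42 + 1430 = 209400.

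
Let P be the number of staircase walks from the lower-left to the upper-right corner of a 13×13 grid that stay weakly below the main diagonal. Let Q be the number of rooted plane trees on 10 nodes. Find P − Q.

Sub-diagonal monotone paths from (0,0) to (13,13) biject with Dyck paths of semilength 13, giving C_13. So P = C_13 = 742900.
Rooted ordered (plane) trees on m nodes have m−1 edges and are counted by C_{m−1}; m = 10 gives C_9. So Q = C_9 = 4862.
P − Q = 742900 − 4862 = 738038.

738038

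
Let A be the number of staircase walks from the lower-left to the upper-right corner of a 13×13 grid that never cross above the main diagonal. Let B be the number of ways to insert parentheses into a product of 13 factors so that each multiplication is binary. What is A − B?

Monotone paths in an n×n grid that stay weakly below the diagonal are counted by C_n; here n = 13. So A = C_13 = 742900.
Ways to associate a product of 13 factors correspond to binary trees on 13 leaves, so the count is C_12. So B = C_12 = 208012.
A − B = 742900 − 208012 = 534888.

534888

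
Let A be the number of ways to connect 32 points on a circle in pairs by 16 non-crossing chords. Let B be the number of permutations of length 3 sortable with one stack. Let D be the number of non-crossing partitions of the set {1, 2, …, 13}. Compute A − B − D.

Non-crossing perfect matchings of 2n points on a circle are counted by C_n; with 32 points, n = 16. So A = C_16 = 35357670.
By Knuth's characterisation, the stack-sortable permutations of length 3 are the 231-avoiders, numbering C_3. So B = C_3 = 5.
The non-crossing partitions of [13] form a lattice of size C_13. So D = C_13 = 742900.
A − B − D = 35357670 − 5 − 742900 = 34614765.

34614765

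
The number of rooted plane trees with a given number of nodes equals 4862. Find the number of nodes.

10

Rooted ordered trees on m nodes are counted by C_{m−1}. Since C_9 = 4862, the index is 9.
So the index is 9, and the number of nodes is 9 + 1 = 10.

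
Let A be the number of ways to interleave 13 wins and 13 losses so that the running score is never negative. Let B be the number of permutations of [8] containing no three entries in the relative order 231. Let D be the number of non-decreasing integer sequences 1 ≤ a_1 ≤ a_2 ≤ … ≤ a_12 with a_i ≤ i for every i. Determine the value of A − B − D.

Reading a vote for the leader as '(' and for the other as ')' turns such a sequence into a balanced string of 13 pairs, so the count is C_13. So A = C_13 = 742900.
Permutations of [n] avoiding any single length-3 pattern are counted by C_n; here n = 8. So B = C_8 = 1430.
Weakly increasing sequences with a_i ≤ i biject with Dyck paths of semilength 12, so there are C_12. So D = C_12 = 208012.
A − B − D = 742900 − 1430 − 208012 = 533458.

533458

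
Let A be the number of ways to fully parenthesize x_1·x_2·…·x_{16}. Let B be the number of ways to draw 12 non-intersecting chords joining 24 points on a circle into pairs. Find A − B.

Parenthesizations of m factors correspond to full binary trees with m leaves, counted by C_{m−1}; m = 16 gives C_15. So A = C_15 = 9694845.
Non-crossing perfect matchings of 2n points on a circle are counted by C_n; with 24 points, n = 12. So B = C_12 = 208012.
A − B = 9694845 − 208012 = 9486833.

9486833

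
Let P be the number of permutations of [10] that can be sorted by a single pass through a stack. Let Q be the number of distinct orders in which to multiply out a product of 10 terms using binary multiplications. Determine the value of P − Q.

11934

By Knuth's characterisation, the stack-sortable permutations of length 10 are the 231-avoiders, numbering C_10. So P = C_10 = 16796.
Parenthesizations of m factors correspond to full binary trees with m leaves, counted by C_{m−1}; m = 10 gives C_9. So Q = C_9 = 4862.
P − Q = 16796 − 4862 = 11934.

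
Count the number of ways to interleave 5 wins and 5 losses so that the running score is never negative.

42

Ballot sequences with n votes each where one side never trails are Dyck words, counted by C_n; here n = 5.
C_5 = C_4 · 2(2·4+1)/(4+2) = 14 · 18/6 = 42.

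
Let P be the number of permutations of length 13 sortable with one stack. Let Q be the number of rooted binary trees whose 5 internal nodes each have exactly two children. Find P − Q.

742858

Stack-sortable permutations are exactly the 231-avoiding ones, counted by C_n; here n = 13. So P = C_13 = 742900.
The number of full binary trees on 5 internal nodes is the Catalan number C_5. So Q = C_5 = 42.
P − Q = 742900 − 42 = 742858.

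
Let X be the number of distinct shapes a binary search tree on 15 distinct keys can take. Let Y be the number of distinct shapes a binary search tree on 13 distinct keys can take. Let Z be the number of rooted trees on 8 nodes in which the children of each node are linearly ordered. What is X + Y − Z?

10437316

Rooted binary trees with 15 nodes (each child slot possibly empty) number C_15. So X = C_15 = 9694845.
Binary trees (left/right distinguished) on n nodes are counted by C_n; here n = 13. So Y = C_13 = 742900.
Rooted ordered (plane) trees on m nodes have m−1 edges and are counted by C_{m−1}; m = 8 gives C_7. So Z = C_7 = 429.
X + Y − Z = 9694845 + 742900 − 429 = 10437316.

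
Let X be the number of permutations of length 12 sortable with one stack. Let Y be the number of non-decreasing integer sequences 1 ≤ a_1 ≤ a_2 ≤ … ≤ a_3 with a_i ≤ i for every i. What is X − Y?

208007

By Knuth's characterisation, the stack-sortable permutations of length 12 are the 231-avoiders, numbering C_12. So X = C_12 = 208012.
Such sub-staircase sequences of length n are counted by C_n; here n = 3. So Y = C_3 = 5.
X − Y = 208012 − 5 = 208007.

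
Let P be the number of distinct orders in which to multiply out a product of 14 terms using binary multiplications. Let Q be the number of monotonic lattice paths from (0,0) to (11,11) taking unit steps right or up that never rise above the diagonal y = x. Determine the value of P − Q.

684114

Bracketing 14 factors into binary products is counted by C_{14−1} = C_13. So P = C_13 = 742900.
Sub-diagonal monotone paths from (0,0) to (11,11) biject with Dyck paths of semilength 11, giving C_11. So Q = C_11 = 58786.
P − Q = 742900 − 58786 = 684114.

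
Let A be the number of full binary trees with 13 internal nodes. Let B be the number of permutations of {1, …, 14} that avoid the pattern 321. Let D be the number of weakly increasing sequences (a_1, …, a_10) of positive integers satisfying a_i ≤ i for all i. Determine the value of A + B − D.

3400544

The number of full binary trees on 13 internal nodes is the Catalan number C_13. So A = C_13 = 742900.
Permutations of [n] avoiding any single length-3 pattern are counted by C_n; here n = 14. So B = C_14 = 2674440.
Such sub-staircase sequences of length n are counted by C_n; here n = 10. So D = C_10 = 16796.
A + B − D = 742900 + 2674440 − 16796 = 3400544.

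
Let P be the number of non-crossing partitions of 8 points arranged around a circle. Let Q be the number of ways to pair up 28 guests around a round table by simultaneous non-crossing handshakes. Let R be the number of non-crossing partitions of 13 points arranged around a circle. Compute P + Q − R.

1932970

Non-crossing partitions of an n-element set are counted by C_n; here n = 8. So P = C_8 = 1430.
With 28 = 2·14 people, non-crossing handshake pairings are non-crossing perfect matchings on a circle, counted by C_14. So Q = C_14 = 2674440.
Non-crossing partitions of an n-element set are counted by C_n; here n = 13. So R = C_13 = 742900.
P + Q − R = 1430 + 2674440 − 742900 = 1932970.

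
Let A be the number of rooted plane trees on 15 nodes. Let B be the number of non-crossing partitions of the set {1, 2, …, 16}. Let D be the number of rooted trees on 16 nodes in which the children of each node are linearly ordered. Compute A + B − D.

28337265

Rooted ordered (plane) trees on m nodes have m−1 edges and are counted by C_{m−1}; m = 15 gives C_14. So A = C_14 = 2674440.
Non-crossing partitions of an n-element set are counted by C_n; here n = 16. So B = C_16 = 35357670.
Rooted ordered (plane) trees on m nodes have m−1 edges and are counted by C_{m−1}; m = 16 gives C_15. So D = C_15 = 9694845.
A + B − D = 2674440 + 35357670 − 9694845 = 28337265.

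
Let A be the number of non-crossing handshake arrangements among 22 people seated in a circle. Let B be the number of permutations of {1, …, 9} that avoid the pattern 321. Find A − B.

53924

Non-crossing handshake pairings of 2n people are counted by C_n; 22 people gives n = 11. So A = C_11 = 58786.
Permutations of [n] avoiding any single length-3 pattern are counted by C_n; here n = 9. So B = C_9 = 4862.
A − B = 58786 − 4862 = 53924.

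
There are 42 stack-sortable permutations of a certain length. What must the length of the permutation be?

5

Stack-sortable permutations of [n] are counted by C_n. The Catalan number equal to 42 is C_5.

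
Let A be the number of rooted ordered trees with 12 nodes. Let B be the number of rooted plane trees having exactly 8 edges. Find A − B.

57356

A rooted plane tree on 12 nodes has 11 edges, and such trees are counted by C_11. So A = C_11 = 58786.
A rooted plane tree with 8 edges has 9 nodes, and the count is C_8. So B = C_8 = 1430.
A − B = 58786 − 1430 = 57356.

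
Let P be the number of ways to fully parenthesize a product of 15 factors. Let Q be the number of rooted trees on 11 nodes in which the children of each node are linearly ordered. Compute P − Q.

Parenthesizations of m factors correspond to full binary trees with m leaves, counted by C_{m−1}; m = 15 gives C_14. So P = C_14 = 2674440.
A rooted plane tree on 11 nodes has 10 edges, and such trees are counted by C_10. So Q = C_10 = 16796.
P − Q = 2674440 − 16796 = 2657644.

2657644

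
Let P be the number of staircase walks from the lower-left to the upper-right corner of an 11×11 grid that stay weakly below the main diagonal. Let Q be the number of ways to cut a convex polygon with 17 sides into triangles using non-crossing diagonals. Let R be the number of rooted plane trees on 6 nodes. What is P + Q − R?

9753589

Sub-diagonal monotone paths from (0,0) to (11,11) biject with Dyck paths of semilength 11, giving C_11. So P = C_11 = 58786.
The number of triangulations of a 17-gon is the Catalan number C_15 (index = sides − 2). So Q = C_15 = 9694845.
A rooted plane tree on 6 nodes has 5 edges, and such trees are counted by C_5. So R = C_5 = 42.
P + Q − R = 58786 + 9694845 − 42 = 9753589.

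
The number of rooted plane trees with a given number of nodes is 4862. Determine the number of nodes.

10

Rooted ordered trees on m nodes are counted by C_{m−1}, and C_9 = 4862.
So the index is 9, and the number of nodes is 9 + 1 = 10.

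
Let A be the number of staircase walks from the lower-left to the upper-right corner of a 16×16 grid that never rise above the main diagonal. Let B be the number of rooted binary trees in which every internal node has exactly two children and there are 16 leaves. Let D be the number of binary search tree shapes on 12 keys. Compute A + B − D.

Sub-diagonal monotone paths from (0,0) to (16,16) biject with Dyck paths of semilength 16, giving C_16. So A = C_16 = 35357670.
A full binary tree with L leaves has L−1 internal nodes and is counted by C_{L−1}; L = 16 gives C_15. So B = C_15 = 9694845.
There are C_n binary search tree shapes on n keys; with n = 12 that is C_12. So D = C_12 = 208012.
A + B − D = 35357670 + 9694845 − 208012 = 44844503.

44844503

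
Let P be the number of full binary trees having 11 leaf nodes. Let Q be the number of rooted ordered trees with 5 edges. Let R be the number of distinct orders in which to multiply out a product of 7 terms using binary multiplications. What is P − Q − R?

Full binary trees with 11 leaves have 11−1 = 10 internal nodes, so there are C_10 of them. So P = C_10 = 16796.
Rooted ordered trees with n edges are counted by C_n; here n = 5. So Q = C_5 = 42.
Ways to associate a product of 7 factors correspond to binary trees on 7 leaves, so the count is C_6. So R = C_6 = 132.
P − Q − R = 16796 − 42 − 132 = 16622.

16622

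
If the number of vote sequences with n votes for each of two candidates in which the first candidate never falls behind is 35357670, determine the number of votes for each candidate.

Such ballot sequences with n votes each are counted by C_n; 35357670 = C_16.

16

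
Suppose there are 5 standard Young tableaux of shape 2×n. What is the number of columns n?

3

Standard Young tableaux of shape 2×n are counted by C_n. The Catalan number equal to 5 is C_3.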